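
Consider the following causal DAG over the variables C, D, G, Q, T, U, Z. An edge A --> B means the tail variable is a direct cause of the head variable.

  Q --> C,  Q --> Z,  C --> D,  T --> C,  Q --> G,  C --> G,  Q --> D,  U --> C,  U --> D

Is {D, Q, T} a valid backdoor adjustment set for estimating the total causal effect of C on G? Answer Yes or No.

No

Backdoor paths from C to G (paths whose first edge points into C):
  P1: C <- Q -> G
  P2: C <- U -> D <- Q -> G
Condition 1 (no descendant of C in the set): FAILS — D is a descendant of C.
Condition 2 (every backdoor path blocked by {D, Q, T}):
  P1: blocked at fork node Q ∈ conditioning set.
  P2: blocked at fork node Q ∈ conditioning set.
{D, Q, T} does not satisfy the backdoor criterion.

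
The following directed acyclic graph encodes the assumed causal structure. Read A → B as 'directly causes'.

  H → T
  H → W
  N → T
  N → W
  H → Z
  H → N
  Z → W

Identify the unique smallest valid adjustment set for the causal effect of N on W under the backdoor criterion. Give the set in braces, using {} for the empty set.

Variables eligible for adjustment (non-descendants of N, excluding N and W): {H, Z}.
Backdoor paths from N to W:
  P1: N <- H -> Z -> W
  P2: N <- H -> W
The empty set is not sufficient: P1 (N <- H -> Z -> W) has no collider blocking it and no conditioned non-collider, so it is open.
Try {H}:
  P1: blocked at fork node H ∈ conditioning set.
  P2: blocked at fork node H ∈ conditioning set.
{H} contains no descendant of N and blocks every backdoor path.
No other singleton works — e.g. {Z} leaves P2 open — so {H} is the unique smallest valid adjustment set.

{H}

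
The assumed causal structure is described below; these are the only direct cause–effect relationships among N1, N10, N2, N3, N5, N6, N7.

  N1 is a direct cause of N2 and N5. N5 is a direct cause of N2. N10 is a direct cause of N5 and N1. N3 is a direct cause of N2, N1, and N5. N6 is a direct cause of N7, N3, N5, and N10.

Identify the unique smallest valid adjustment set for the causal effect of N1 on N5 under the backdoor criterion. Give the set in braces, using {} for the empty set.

Variables eligible for adjustment (non-descendants of N1, excluding N1 and N5): {N10, N3, N6, N7}.
Backdoor paths from N1 to N5:
  P1: N1 <- N10 <- N6 -> N3 -> N5
  P2: N1 <- N10 <- N6 -> N3 -> N2 <- N5
  P3: N1 <- N10 <- N6 -> N5
  P4: N1 <- N10 -> N5
  P5: N1 <- N3 <- N6 -> N10 -> N5
  P6: N1 <- N3 <- N6 -> N5
  P7: N1 <- N3 -> N5
  P8: N1 <- N3 -> N2 <- N5
The empty set is not sufficient: P1 (N1 <- N10 <- N6 -> N3 -> N5) has no collider blocking it and no conditioned non-collider, so it is open.
Try {N10, N3}:
  P1: blocked at chain node N10 ∈ conditioning set.
  P2: blocked at chain node N10 ∈ conditioning set.
  P3: blocked at chain node N10 ∈ conditioning set.
  P4: blocked at fork node N10 ∈ conditioning set.
  P5: blocked at chain node N3 ∈ conditioning set.
  P6: blocked at chain node N3 ∈ conditioning set.
  P7: blocked at fork node N3 ∈ conditioning set.
  P8: blocked at fork node N3 ∈ conditioning set.
{N10, N3} contains no descendant of N1 and blocks every backdoor path.
Every element of {N10, N3} is needed (dropping N10 leaves P3 open; dropping N3 leaves P6 open), so no proper subset is valid.
Among all size-2 subsets of the eligible variables, only {N10, N3} blocks every backdoor path, so it is the unique smallest valid adjustment set.

{N10, N3}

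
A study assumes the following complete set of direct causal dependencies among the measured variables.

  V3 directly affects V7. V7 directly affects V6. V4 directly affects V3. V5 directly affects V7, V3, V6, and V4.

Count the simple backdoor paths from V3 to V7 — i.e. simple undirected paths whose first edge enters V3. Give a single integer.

A backdoor path from V3 to V7 is any simple undirected path whose first edge points into V3 (i.e. leaves V3 via a parent).
Parents of V3: {V4, V5}.
Enumerating:
  P1: V3 <- V5 -> V7
  P2: V3 <- V5 -> V6 <- V7
  P3: V3 <- V4 <- V5 -> V7
  P4: V3 <- V4 <- V5 -> V6 <- V7
That exhausts the simple backdoor paths. Count: 4.

4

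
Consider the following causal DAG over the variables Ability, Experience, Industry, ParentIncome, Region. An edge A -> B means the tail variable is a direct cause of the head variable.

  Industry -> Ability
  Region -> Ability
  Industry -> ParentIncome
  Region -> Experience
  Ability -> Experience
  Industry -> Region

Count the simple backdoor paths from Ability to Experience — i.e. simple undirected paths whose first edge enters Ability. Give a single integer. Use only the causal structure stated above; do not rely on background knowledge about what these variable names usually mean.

2

A backdoor path from Ability to Experience is any simple undirected path whose first edge points into Ability (i.e. leaves Ability via a parent).
Parents of Ability: {Industry, Region}.
Enumerating:
  P1: Ability <- Industry -> Region -> Experience
  P2: Ability <- Region -> Experience
That exhausts the simple backdoor paths. Count: 2.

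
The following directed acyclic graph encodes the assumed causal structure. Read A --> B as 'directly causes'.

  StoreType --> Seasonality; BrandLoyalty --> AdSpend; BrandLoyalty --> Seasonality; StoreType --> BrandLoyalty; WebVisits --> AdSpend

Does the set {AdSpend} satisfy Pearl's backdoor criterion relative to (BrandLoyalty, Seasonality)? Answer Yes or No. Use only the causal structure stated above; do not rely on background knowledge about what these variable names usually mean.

Backdoor paths from BrandLoyalty to Seasonality (paths whose first edge points into BrandLoyalty):
  P1: BrandLoyalty <- StoreType -> Seasonality
Condition 1 (no descendant of BrandLoyalty in the set): FAILS — AdSpend is a descendant of BrandLoyalty.
Condition 2 (every backdoor path blocked by {AdSpend}):
  P1: open — no interior node is in the conditioning set.
{AdSpend} does not satisfy the backdoor criterion.

No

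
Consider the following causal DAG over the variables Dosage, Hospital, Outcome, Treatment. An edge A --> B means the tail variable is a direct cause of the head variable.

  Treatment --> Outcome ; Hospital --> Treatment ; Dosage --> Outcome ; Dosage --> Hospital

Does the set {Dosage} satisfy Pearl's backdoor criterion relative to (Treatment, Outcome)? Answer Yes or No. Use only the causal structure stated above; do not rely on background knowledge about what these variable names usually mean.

Backdoor paths from Treatment to Outcome (paths whose first edge points into Treatment):
  P1: Treatment <- Hospital <- Dosage -> Outcome
Condition 1 (no descendant of Treatment in the set): holds — descendants of Treatment are {Outcome}; none are in {Dosage}.
Condition 2 (every backdoor path blocked by {Dosage}):
  P1: blocked at fork node Dosage ∈ conditioning set.
{Dosage} satisfies the backdoor criterion.

Yes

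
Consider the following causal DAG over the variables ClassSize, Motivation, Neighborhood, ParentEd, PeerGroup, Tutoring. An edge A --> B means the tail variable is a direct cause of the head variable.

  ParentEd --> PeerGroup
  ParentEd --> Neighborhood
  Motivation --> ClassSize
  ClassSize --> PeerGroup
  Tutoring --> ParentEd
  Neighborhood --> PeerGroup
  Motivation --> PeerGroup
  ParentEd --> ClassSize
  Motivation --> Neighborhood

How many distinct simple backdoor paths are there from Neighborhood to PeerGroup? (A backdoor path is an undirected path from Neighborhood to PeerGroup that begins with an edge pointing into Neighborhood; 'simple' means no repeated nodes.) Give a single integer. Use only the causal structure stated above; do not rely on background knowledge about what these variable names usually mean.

6

A backdoor path from Neighborhood to PeerGroup is any simple undirected path whose first edge points into Neighborhood (i.e. leaves Neighborhood via a parent).
Parents of Neighborhood: {Motivation, ParentEd}.
Enumerating:
  P1: Neighborhood <- ParentEd -> ClassSize <- Motivation -> PeerGroup
  P2: Neighborhood <- ParentEd -> ClassSize -> PeerGroup
  P3: Neighborhood <- ParentEd -> PeerGroup
  P4: Neighborhood <- Motivation -> ClassSize <- ParentEd -> PeerGroup
  P5: Neighborhood <- Motivation -> ClassSize -> PeerGroup
  P6: Neighborhood <- Motivation -> PeerGroup
That exhausts the simple backdoor paths. Count: 6.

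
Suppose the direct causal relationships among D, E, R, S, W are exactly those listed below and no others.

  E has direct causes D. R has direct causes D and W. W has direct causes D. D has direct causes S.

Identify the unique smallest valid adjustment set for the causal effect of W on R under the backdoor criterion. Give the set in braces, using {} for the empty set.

{D}

Variables eligible for adjustment (non-descendants of W, excluding W and R): {D, E, S}.
Backdoor paths from W to R:
  P1: W <- D -> R
The empty set is not sufficient: P1 (W <- D -> R) has no collider blocking it and no conditioned non-collider, so it is open.
Try {D}:
  P1: blocked at fork node D ∈ conditioning set.
{D} contains no descendant of W and blocks every backdoor path.
No other singleton works — e.g. {S} leaves P1 open — so {D} is the unique smallest valid adjustment set.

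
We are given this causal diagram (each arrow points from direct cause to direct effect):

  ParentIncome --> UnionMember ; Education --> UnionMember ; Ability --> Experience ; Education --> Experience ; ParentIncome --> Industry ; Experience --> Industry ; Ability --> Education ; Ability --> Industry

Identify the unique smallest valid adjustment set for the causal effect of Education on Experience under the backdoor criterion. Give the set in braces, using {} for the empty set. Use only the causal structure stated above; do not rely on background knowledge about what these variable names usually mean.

Variables eligible for adjustment (non-descendants of Education, excluding Education and Experience): {Ability, ParentIncome}.
Backdoor paths from Education to Experience:
  P1: Education <- Ability -> Experience
  P2: Education <- Ability -> Industry <- Experience
The empty set is not sufficient: P1 (Education <- Ability -> Experience) has no collider blocking it and no conditioned non-collider, so it is open.
Try {Ability}:
  P1: blocked at fork node Ability ∈ conditioning set.
  P2: blocked at fork node Ability ∈ conditioning set.
{Ability} contains no descendant of Education and blocks every backdoor path.
No other singleton works — e.g. {ParentIncome} leaves P1 open — so {Ability} is the unique smallest valid adjustment set.

{Ability}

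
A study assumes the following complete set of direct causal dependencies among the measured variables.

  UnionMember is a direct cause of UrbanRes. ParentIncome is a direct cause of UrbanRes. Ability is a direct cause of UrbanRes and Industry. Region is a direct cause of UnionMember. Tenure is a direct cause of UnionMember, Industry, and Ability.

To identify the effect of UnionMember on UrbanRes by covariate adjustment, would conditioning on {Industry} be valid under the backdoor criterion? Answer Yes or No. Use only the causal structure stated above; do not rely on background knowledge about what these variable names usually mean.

No

Backdoor paths from UnionMember to UrbanRes (paths whose first edge points into UnionMember):
  P1: UnionMember <- Tenure -> Ability -> UrbanRes
  P2: UnionMember <- Tenure -> Industry <- Ability -> UrbanRes
Condition 1 (no descendant of UnionMember in the set): holds — descendants of UnionMember are {UrbanRes}; none are in {Industry}.
Condition 2 (every backdoor path blocked by {Industry}):
  P1: open — no interior node is in the conditioning set.
  P2: open — collider(s) Industry are conditioned on (or have a conditioned descendant) and no non-collider on the path is in the set.
{Industry} does not satisfy the backdoor criterion.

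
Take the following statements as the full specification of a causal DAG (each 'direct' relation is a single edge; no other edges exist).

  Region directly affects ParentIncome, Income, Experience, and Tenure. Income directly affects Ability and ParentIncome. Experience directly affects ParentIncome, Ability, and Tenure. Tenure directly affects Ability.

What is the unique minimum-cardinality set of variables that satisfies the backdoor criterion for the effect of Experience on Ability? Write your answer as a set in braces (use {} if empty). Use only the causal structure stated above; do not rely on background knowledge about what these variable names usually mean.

{Region}

Variables eligible for adjustment (non-descendants of Experience, excluding Experience and Ability): {Income, Region}.
Backdoor paths from Experience to Ability:
  P1: Experience <- Region -> Income -> Ability
  P2: Experience <- Region -> Tenure -> Ability
  P3: Experience <- Region -> ParentIncome <- Income -> Ability
The empty set is not sufficient: P1 (Experience <- Region -> Income -> Ability) has no collider blocking it and no conditioned non-collider, so it is open.
Try {Region}:
  P1: blocked at fork node Region ∈ conditioning set.
  P2: blocked at fork node Region ∈ conditioning set.
  P3: blocked at fork node Region ∈ conditioning set.
{Region} contains no descendant of Experience and blocks every backdoor path.
No other singleton works — e.g. {Income} leaves P2 open — so {Region} is the unique smallest valid adjustment set.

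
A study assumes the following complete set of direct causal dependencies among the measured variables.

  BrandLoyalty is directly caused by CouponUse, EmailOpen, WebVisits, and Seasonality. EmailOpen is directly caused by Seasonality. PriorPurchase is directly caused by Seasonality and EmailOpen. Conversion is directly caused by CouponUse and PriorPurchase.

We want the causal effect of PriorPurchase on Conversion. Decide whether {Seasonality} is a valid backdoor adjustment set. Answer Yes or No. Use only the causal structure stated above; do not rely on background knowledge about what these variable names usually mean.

Yes

Backdoor paths from PriorPurchase to Conversion (paths whose first edge points into PriorPurchase):
  P1: PriorPurchase <- Seasonality -> EmailOpen -> BrandLoyalty <- CouponUse -> Conversion
  P2: PriorPurchase <- Seasonality -> BrandLoyalty <- CouponUse -> Conversion
  P3: PriorPurchase <- EmailOpen <- Seasonality -> BrandLoyalty <- CouponUse -> Conversion
  P4: PriorPurchase <- EmailOpen -> BrandLoyalty <- CouponUse -> Conversion
Condition 1 (no descendant of PriorPurchase in the set): holds — descendants of PriorPurchase are {Conversion}; none are in {Seasonality}.
Condition 2 (every backdoor path blocked by {Seasonality}):
  P1: blocked at fork node Seasonality ∈ conditioning set.
  P2: blocked at fork node Seasonality ∈ conditioning set.
  P3: blocked at fork node Seasonality ∈ conditioning set.
  P4: blocked at collider BrandLoyalty (neither it nor any descendant is in the conditioning set).
{Seasonality} satisfies the backdoor criterion.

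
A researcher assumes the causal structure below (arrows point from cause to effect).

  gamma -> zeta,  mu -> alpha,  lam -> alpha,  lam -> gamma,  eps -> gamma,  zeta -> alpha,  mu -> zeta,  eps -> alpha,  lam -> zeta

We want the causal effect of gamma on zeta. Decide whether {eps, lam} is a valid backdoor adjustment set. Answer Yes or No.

Backdoor paths from gamma to zeta (paths whose first edge points into gamma):
  P1: gamma <- eps -> alpha <- lam -> zeta
  P2: gamma <- eps -> alpha <- mu -> zeta
  P3: gamma <- eps -> alpha <- zeta
  P4: gamma <- lam -> zeta
  P5: gamma <- lam -> alpha <- mu -> zeta
  P6: gamma <- lam -> alpha <- zeta
Condition 1 (no descendant of gamma in the set): holds — descendants of gamma are {alpha, zeta}; none are in {eps, lam}.
Condition 2 (every backdoor path blocked by {eps, lam}):
  P1: blocked at fork node eps ∈ conditioning set.
  P2: blocked at fork node eps ∈ conditioning set.
  P3: blocked at fork node eps ∈ conditioning set.
  P4: blocked at fork node lam ∈ conditioning set.
  P5: blocked at fork node lam ∈ conditioning set.
  P6: blocked at fork node lam ∈ conditioning set.
{eps, lam} satisfies the backdoor criterion.

Yes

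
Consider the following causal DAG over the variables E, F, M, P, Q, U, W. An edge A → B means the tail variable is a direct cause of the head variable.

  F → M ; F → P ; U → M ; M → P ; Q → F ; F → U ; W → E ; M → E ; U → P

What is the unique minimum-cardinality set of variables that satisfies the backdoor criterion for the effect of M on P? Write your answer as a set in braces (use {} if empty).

{F, U}

Variables eligible for adjustment (non-descendants of M, excluding M and P): {F, Q, U, W}.
Backdoor paths from M to P:
  P1: M <- F -> U -> P
  P2: M <- F -> P
  P3: M <- U <- F -> P
  P4: M <- U -> P
The empty set is not sufficient: P1 (M <- F -> U -> P) has no collider blocking it and no conditioned non-collider, so it is open.
Try {F, U}:
  P1: blocked at fork node F ∈ conditioning set.
  P2: blocked at fork node F ∈ conditioning set.
  P3: blocked at chain node U ∈ conditioning set.
  P4: blocked at fork node U ∈ conditioning set.
{F, U} contains no descendant of M and blocks every backdoor path.
Every element of {F, U} is needed (dropping F leaves P2 open; dropping U leaves P4 open), so no proper subset is valid.
Among all size-2 subsets of the eligible variables, only {F, U} blocks every backdoor path, so it is the unique smallest valid adjustment set.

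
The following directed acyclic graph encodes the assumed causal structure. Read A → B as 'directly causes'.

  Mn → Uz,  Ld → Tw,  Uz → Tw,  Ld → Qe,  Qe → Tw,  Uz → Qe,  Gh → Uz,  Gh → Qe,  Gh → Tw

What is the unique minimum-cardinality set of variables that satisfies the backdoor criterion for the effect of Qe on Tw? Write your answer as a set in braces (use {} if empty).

{Gh, Ld, Uz}

Variables eligible for adjustment (non-descendants of Qe, excluding Qe and Tw): {Gh, Ld, Mn, Uz}.
Backdoor paths from Qe to Tw:
  P1: Qe <- Gh -> Uz -> Tw
  P2: Qe <- Gh -> Tw
  P3: Qe <- Ld -> Tw
  P4: Qe <- Uz <- Gh -> Tw
  P5: Qe <- Uz -> Tw
The empty set is not sufficient: P1 (Qe <- Gh -> Uz -> Tw) has no collider blocking it and no conditioned non-collider, so it is open.
Try {Gh, Ld, Uz}:
  P1: blocked at fork node Gh ∈ conditioning set.
  P2: blocked at fork node Gh ∈ conditioning set.
  P3: blocked at fork node Ld ∈ conditioning set.
  P4: blocked at chain node Uz ∈ conditioning set.
  P5: blocked at fork node Uz ∈ conditioning set.
{Gh, Ld, Uz} contains no descendant of Qe and blocks every backdoor path.
Every element of {Gh, Ld, Uz} is needed (dropping Gh leaves P2 open; dropping Ld leaves P3 open; dropping Uz leaves P5 open), so no proper subset is valid.
Among all size-3 subsets of the eligible variables, only {Gh, Ld, Uz} blocks every backdoor path, so it is the unique smallest valid adjustment set.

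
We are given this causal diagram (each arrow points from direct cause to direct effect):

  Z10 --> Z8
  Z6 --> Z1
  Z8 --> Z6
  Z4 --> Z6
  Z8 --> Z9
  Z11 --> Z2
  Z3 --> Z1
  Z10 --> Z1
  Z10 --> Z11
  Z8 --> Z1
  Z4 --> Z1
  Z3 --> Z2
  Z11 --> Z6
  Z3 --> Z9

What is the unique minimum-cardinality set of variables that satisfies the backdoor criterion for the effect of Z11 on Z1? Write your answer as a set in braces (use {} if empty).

{Z10}

Variables eligible for adjustment (non-descendants of Z11, excluding Z11 and Z1): {Z10, Z3, Z4, Z8, Z9}.
Backdoor paths from Z11 to Z1:
  P1: Z11 <- Z10 -> Z8 -> Z9 <- Z3 -> Z1
  P2: Z11 <- Z10 -> Z8 -> Z6 <- Z4 -> Z1
  P3: Z11 <- Z10 -> Z8 -> Z6 -> Z1
  P4: Z11 <- Z10 -> Z8 -> Z1
  P5: Z11 <- Z10 -> Z1
The empty set is not sufficient: P3 (Z11 <- Z10 -> Z8 -> Z6 -> Z1) has no collider blocking it and no conditioned non-collider, so it is open.
Try {Z10}:
  P1: blocked at fork node Z10 ∈ conditioning set.
  P2: blocked at fork node Z10 ∈ conditioning set.
  P3: blocked at fork node Z10 ∈ conditioning set.
  P4: blocked at fork node Z10 ∈ conditioning set.
  P5: blocked at fork node Z10 ∈ conditioning set.
{Z10} contains no descendant of Z11 and blocks every backdoor path.
No other singleton works — e.g. {Z3} leaves P3 open — so {Z10} is the unique smallest valid adjustment set.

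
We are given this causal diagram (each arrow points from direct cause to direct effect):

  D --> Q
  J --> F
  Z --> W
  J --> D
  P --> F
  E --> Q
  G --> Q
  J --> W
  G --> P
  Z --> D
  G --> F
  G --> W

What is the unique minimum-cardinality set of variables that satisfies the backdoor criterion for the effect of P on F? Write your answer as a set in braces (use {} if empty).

{G}

Variables eligible for adjustment (non-descendants of P, excluding P and F): {D, E, G, J, Q, W, Z}.
Backdoor paths from P to F:
  P1: P <- G -> F
  P2: P <- G -> Q <- D <- Z -> W <- J -> F
  P3: P <- G -> Q <- D <- J -> F
  P4: P <- G -> W <- Z -> D <- J -> F
  P5: P <- G -> W <- J -> F
The empty set is not sufficient: P1 (P <- G -> F) has no collider blocking it and no conditioned non-collider, so it is open.
Try {G}:
  P1: blocked at fork node G ∈ conditioning set.
  P2: blocked at fork node G ∈ conditioning set.
  P3: blocked at fork node G ∈ conditioning set.
  P4: blocked at fork node G ∈ conditioning set.
  P5: blocked at fork node G ∈ conditioning set.
{G} contains no descendant of P and blocks every backdoor path.
No other singleton works — e.g. {Z} leaves P1 open — so {G} is the unique smallest valid adjustment set.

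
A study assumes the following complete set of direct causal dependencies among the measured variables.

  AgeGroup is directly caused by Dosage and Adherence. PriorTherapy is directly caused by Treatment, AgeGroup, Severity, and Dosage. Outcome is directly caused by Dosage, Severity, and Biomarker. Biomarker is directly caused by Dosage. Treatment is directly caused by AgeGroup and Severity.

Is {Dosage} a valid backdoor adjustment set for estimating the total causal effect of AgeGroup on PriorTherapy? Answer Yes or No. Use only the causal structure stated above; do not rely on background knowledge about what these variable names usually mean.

Yes

Backdoor paths from AgeGroup to PriorTherapy (paths whose first edge points into AgeGroup):
  P1: AgeGroup <- Dosage -> Biomarker -> Outcome <- Severity -> Treatment -> PriorTherapy
  P2: AgeGroup <- Dosage -> Biomarker -> Outcome <- Severity -> PriorTherapy
  P3: AgeGroup <- Dosage -> Outcome <- Severity -> Treatment -> PriorTherapy
  P4: AgeGroup <- Dosage -> Outcome <- Severity -> PriorTherapy
  P5: AgeGroup <- Dosage -> PriorTherapy
Condition 1 (no descendant of AgeGroup in the set): holds — descendants of AgeGroup are {PriorTherapy, Treatment}; none are in {Dosage}.
Condition 2 (every backdoor path blocked by {Dosage}):
  P1: blocked at fork node Dosage ∈ conditioning set.
  P2: blocked at fork node Dosage ∈ conditioning set.
  P3: blocked at fork node Dosage ∈ conditioning set.
  P4: blocked at fork node Dosage ∈ conditioning set.
  P5: blocked at fork node Dosage ∈ conditioning set.
{Dosage} satisfies the backdoor criterion.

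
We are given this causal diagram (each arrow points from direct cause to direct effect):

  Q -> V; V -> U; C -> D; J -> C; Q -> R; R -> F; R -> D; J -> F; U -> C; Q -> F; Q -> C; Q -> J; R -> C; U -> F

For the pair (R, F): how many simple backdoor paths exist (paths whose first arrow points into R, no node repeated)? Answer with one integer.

A backdoor path from R to F is any simple undirected path whose first edge points into R (i.e. leaves R via a parent).
Parents of R: {Q}.
Enumerating:
  P1: R <- Q -> V -> U -> C <- J -> F
  P2: R <- Q -> V -> U -> F
  P3: R <- Q -> J -> C <- U -> F
  P4: R <- Q -> J -> F
  P5: R <- Q -> C <- U -> F
  P6: R <- Q -> C <- J -> F
  P7: R <- Q -> F
That exhausts the simple backdoor paths. Count: 7.

7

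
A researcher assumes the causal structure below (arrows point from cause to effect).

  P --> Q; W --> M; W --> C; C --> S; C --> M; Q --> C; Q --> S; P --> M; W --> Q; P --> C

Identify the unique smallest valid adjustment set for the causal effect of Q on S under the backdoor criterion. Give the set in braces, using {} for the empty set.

{P, W}

Variables eligible for adjustment (non-descendants of Q, excluding Q and S): {P, W}.
Backdoor paths from Q to S:
  P1: Q <- P -> C -> S
  P2: Q <- P -> M <- W -> C -> S
  P3: Q <- P -> M <- C -> S
  P4: Q <- W -> C -> S
  P5: Q <- W -> M <- P -> C -> S
  P6: Q <- W -> M <- C -> S
The empty set is not sufficient: P1 (Q <- P -> C -> S) has no collider blocking it and no conditioned non-collider, so it is open.
Try {P, W}:
  P1: blocked at fork node P ∈ conditioning set.
  P2: blocked at fork node P ∈ conditioning set.
  P3: blocked at fork node P ∈ conditioning set.
  P4: blocked at fork node W ∈ conditioning set.
  P5: blocked at fork node W ∈ conditioning set.
  P6: blocked at fork node W ∈ conditioning set.
{P, W} contains no descendant of Q and blocks every backdoor path.
Every element of {P, W} is needed (dropping P leaves P1 open; dropping W leaves P4 open), so no proper subset is valid.
Among all size-2 subsets of the eligible variables, only {P, W} blocks every backdoor path, so it is the unique smallest valid adjustment set.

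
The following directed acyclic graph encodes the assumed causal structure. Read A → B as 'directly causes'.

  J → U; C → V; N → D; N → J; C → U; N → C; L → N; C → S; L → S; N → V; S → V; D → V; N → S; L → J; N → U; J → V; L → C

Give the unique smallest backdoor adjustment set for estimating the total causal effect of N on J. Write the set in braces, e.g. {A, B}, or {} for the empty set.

Variables eligible for adjustment (non-descendants of N, excluding N and J): {L}.
Backdoor paths from N to J:
  P1: N <- L -> C -> S -> V <- J
  P2: N <- L -> C -> U <- J
  P3: N <- L -> C -> V <- J
  P4: N <- L -> J
  P5: N <- L -> S <- C -> U <- J
  P6: N <- L -> S <- C -> V <- J
  P7: N <- L -> S -> V <- C -> U <- J
  P8: N <- L -> S -> V <- J
The empty set is not sufficient: P4 (N <- L -> J) has no collider blocking it and no conditioned non-collider, so it is open.
Try {L}:
  P1: blocked at fork node L ∈ conditioning set.
  P2: blocked at fork node L ∈ conditioning set.
  P3: blocked at fork node L ∈ conditioning set.
  P4: blocked at fork node L ∈ conditioning set.
  P5: blocked at fork node L ∈ conditioning set.
  P6: blocked at fork node L ∈ conditioning set.
  P7: blocked at fork node L ∈ conditioning set.
  P8: blocked at fork node L ∈ conditioning set.
{L} contains no descendant of N and blocks every backdoor path.
{L} is the unique smallest valid adjustment set.

{L}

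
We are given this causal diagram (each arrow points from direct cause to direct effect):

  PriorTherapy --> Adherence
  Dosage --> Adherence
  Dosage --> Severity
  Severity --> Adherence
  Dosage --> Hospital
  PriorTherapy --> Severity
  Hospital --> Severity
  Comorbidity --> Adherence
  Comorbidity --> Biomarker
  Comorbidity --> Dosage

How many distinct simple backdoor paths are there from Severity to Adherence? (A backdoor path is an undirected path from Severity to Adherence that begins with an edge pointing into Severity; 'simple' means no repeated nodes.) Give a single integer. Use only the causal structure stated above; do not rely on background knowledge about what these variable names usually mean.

5

A backdoor path from Severity to Adherence is any simple undirected path whose first edge points into Severity (i.e. leaves Severity via a parent).
Parents of Severity: {Dosage, Hospital, PriorTherapy}.
Enumerating:
  P1: Severity <- PriorTherapy -> Adherence
  P2: Severity <- Dosage <- Comorbidity -> Adherence
  P3: Severity <- Dosage -> Adherence
  P4: Severity <- Hospital <- Dosage <- Comorbidity -> Adherence
  P5: Severity <- Hospital <- Dosage -> Adherence
That exhausts the simple backdoor paths. Count: 5.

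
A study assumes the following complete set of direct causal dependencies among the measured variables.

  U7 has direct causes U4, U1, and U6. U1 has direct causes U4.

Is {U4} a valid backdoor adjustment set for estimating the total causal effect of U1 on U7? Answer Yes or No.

Backdoor paths from U1 to U7 (paths whose first edge points into U1):
  P1: U1 <- U4 -> U7
Condition 1 (no descendant of U1 in the set): holds — descendants of U1 are {U7}; none are in {U4}.
Condition 2 (every backdoor path blocked by {U4}):
  P1: blocked at fork node U4 ∈ conditioning set.
{U4} satisfies the backdoor criterion.

Yes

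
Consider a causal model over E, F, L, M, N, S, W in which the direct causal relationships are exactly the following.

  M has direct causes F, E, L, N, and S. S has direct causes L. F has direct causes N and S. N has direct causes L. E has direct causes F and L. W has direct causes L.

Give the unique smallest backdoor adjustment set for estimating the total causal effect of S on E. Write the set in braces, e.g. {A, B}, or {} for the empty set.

{L}

Variables eligible for adjustment (non-descendants of S, excluding S and E): {L, N, W}.
Backdoor paths from S to E:
  P1: S <- L -> N -> F -> E
  P2: S <- L -> N -> F -> M <- E
  P3: S <- L -> N -> M <- F -> E
  P4: S <- L -> N -> M <- E
  P5: S <- L -> E
  P6: S <- L -> M <- N -> F -> E
  P7: S <- L -> M <- F -> E
  P8: S <- L -> M <- E
The empty set is not sufficient: P1 (S <- L -> N -> F -> E) has no collider blocking it and no conditioned non-collider, so it is open.
Try {L}:
  P1: blocked at fork node L ∈ conditioning set.
  P2: blocked at fork node L ∈ conditioning set.
  P3: blocked at fork node L ∈ conditioning set.
  P4: blocked at fork node L ∈ conditioning set.
  P5: blocked at fork node L ∈ conditioning set.
  P6: blocked at fork node L ∈ conditioning set.
  P7: blocked at fork node L ∈ conditioning set.
  P8: blocked at fork node L ∈ conditioning set.
{L} contains no descendant of S and blocks every backdoor path.
No other singleton works — e.g. {N} leaves P5 open — so {L} is the unique smallest valid adjustment set.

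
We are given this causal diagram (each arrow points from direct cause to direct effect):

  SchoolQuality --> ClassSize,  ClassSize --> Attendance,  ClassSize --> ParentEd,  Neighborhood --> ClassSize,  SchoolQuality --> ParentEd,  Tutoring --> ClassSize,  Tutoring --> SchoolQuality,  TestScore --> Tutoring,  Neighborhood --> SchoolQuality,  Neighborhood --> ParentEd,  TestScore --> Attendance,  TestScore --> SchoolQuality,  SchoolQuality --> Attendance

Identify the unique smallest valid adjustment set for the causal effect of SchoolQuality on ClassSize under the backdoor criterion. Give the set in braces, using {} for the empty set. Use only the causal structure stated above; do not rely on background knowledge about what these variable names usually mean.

Variables eligible for adjustment (non-descendants of SchoolQuality, excluding SchoolQuality and ClassSize): {Neighborhood, TestScore, Tutoring}.
Backdoor paths from SchoolQuality to ClassSize:
  P1: SchoolQuality <- Neighborhood -> ClassSize
  P2: SchoolQuality <- Neighborhood -> ParentEd <- ClassSize
  P3: SchoolQuality <- TestScore -> Tutoring -> ClassSize
  P4: SchoolQuality <- TestScore -> Attendance <- ClassSize
  P5: SchoolQuality <- Tutoring <- TestScore -> Attendance <- ClassSize
  P6: SchoolQuality <- Tutoring -> ClassSize
The empty set is not sufficient: P1 (SchoolQuality <- Neighborhood -> ClassSize) has no collider blocking it and no conditioned non-collider, so it is open.
Try {Neighborhood, Tutoring}:
  P1: blocked at fork node Neighborhood ∈ conditioning set.
  P2: blocked at fork node Neighborhood ∈ conditioning set.
  P3: blocked at chain node Tutoring ∈ conditioning set.
  P4: blocked at collider Attendance (neither it nor any descendant is in the conditioning set).
  P5: blocked at chain node Tutoring ∈ conditioning set.
  P6: blocked at fork node Tutoring ∈ conditioning set.
{Neighborhood, Tutoring} contains no descendant of SchoolQuality and blocks every backdoor path.
Every element of {Neighborhood, Tutoring} is needed (dropping Neighborhood leaves P1 open; dropping Tutoring leaves P3 open), so no proper subset is valid.
Among all size-2 subsets of the eligible variables, only {Neighborhood, Tutoring} blocks every backdoor path, so it is the unique smallest valid adjustment set.

{Neighborhood, Tutoring}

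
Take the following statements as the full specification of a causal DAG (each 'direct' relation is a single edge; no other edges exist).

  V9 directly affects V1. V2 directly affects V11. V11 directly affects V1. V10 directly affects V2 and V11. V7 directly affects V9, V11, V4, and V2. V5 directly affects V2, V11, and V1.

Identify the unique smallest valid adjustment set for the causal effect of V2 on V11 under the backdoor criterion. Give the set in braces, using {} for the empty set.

{V10, V5, V7}

Variables eligible for adjustment (non-descendants of V2, excluding V2 and V11): {V10, V4, V5, V7, V9}.
Backdoor paths from V2 to V11:
  P1: V2 <- V10 -> V11
  P2: V2 <- V7 -> V9 -> V1 <- V5 -> V11
  P3: V2 <- V7 -> V9 -> V1 <- V11
  P4: V2 <- V7 -> V11
  P5: V2 <- V5 -> V11
  P6: V2 <- V5 -> V1 <- V9 <- V7 -> V11
  P7: V2 <- V5 -> V1 <- V11
The empty set is not sufficient: P1 (V2 <- V10 -> V11) has no collider blocking it and no conditioned non-collider, so it is open.
Try {V10, V5, V7}:
  P1: blocked at fork node V10 ∈ conditioning set.
  P2: blocked at fork node V7 ∈ conditioning set.
  P3: blocked at fork node V7 ∈ conditioning set.
  P4: blocked at fork node V7 ∈ conditioning set.
  P5: blocked at fork node V5 ∈ conditioning set.
  P6: blocked at fork node V5 ∈ conditioning set.
  P7: blocked at fork node V5 ∈ conditioning set.
{V10, V5, V7} contains no descendant of V2 and blocks every backdoor path.
Every element of {V10, V5, V7} is needed (dropping V10 leaves P1 open; dropping V5 leaves P5 open; dropping V7 leaves P4 open), so no proper subset is valid.
Among all size-3 subsets of the eligible variables, only {V10, V5, V7} blocks every backdoor path, so it is the unique smallest valid adjustment set.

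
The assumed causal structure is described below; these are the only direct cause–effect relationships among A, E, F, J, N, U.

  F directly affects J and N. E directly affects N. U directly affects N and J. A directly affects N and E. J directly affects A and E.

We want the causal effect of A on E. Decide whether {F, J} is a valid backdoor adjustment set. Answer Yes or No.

Yes

Backdoor paths from A to E (paths whose first edge points into A):
  P1: A <- J <- F -> N <- E
  P2: A <- J <- U -> N <- E
  P3: A <- J -> E
Condition 1 (no descendant of A in the set): holds — descendants of A are {E, N}; none are in {F, J}.
Condition 2 (every backdoor path blocked by {F, J}):
  P1: blocked at chain node J ∈ conditioning set.
  P2: blocked at chain node J ∈ conditioning set.
  P3: blocked at fork node J ∈ conditioning set.
{F, J} satisfies the backdoor criterion.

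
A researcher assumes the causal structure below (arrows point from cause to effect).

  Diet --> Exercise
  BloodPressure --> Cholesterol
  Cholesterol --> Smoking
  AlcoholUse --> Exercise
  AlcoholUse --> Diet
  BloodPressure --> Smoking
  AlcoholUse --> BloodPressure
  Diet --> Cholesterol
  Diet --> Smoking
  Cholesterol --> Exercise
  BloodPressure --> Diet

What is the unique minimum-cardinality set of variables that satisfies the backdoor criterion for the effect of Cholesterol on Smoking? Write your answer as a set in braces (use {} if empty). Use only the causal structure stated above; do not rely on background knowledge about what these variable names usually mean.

Variables eligible for adjustment (non-descendants of Cholesterol, excluding Cholesterol and Smoking): {AlcoholUse, BloodPressure, Diet}.
Backdoor paths from Cholesterol to Smoking:
  P1: Cholesterol <- BloodPressure <- AlcoholUse -> Diet -> Smoking
  P2: Cholesterol <- BloodPressure <- AlcoholUse -> Exercise <- Diet -> Smoking
  P3: Cholesterol <- BloodPressure -> Diet -> Smoking
  P4: Cholesterol <- BloodPressure -> Smoking
  P5: Cholesterol <- Diet <- AlcoholUse -> BloodPressure -> Smoking
  P6: Cholesterol <- Diet <- BloodPressure -> Smoking
  P7: Cholesterol <- Diet -> Smoking
  P8: Cholesterol <- Diet -> Exercise <- AlcoholUse -> BloodPressure -> Smoking
The empty set is not sufficient: P1 (Cholesterol <- BloodPressure <- AlcoholUse -> Diet -> Smoking) has no collider blocking it and no conditioned non-collider, so it is open.
Try {BloodPressure, Diet}:
  P1: blocked at chain node BloodPressure ∈ conditioning set.
  P2: blocked at chain node BloodPressure ∈ conditioning set.
  P3: blocked at fork node BloodPressure ∈ conditioning set.
  P4: blocked at fork node BloodPressure ∈ conditioning set.
  P5: blocked at chain node Diet ∈ conditioning set.
  P6: blocked at chain node Diet ∈ conditioning set.
  P7: blocked at fork node Diet ∈ conditioning set.
  P8: blocked at fork node Diet ∈ conditioning set.
{BloodPressure, Diet} contains no descendant of Cholesterol and blocks every backdoor path.
Every element of {BloodPressure, Diet} is needed (dropping BloodPressure leaves P4 open; dropping Diet leaves P7 open), so no proper subset is valid.
Among all size-2 subsets of the eligible variables, only {BloodPressure, Diet} blocks every backdoor path, so it is the unique smallest valid adjustment set.

{BloodPressure, Diet}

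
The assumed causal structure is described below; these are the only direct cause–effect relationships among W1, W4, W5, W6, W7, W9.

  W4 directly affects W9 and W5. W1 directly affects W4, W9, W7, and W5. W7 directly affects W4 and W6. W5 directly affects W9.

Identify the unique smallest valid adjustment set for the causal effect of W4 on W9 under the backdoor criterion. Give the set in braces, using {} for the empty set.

{W1}

Variables eligible for adjustment (non-descendants of W4, excluding W4 and W9): {W1, W6, W7}.
Backdoor paths from W4 to W9:
  P1: W4 <- W1 -> W5 -> W9
  P2: W4 <- W1 -> W9
  P3: W4 <- W7 <- W1 -> W5 -> W9
  P4: W4 <- W7 <- W1 -> W9
The empty set is not sufficient: P1 (W4 <- W1 -> W5 -> W9) has no collider blocking it and no conditioned non-collider, so it is open.
Try {W1}:
  P1: blocked at fork node W1 ∈ conditioning set.
  P2: blocked at fork node W1 ∈ conditioning set.
  P3: blocked at fork node W1 ∈ conditioning set.
  P4: blocked at fork node W1 ∈ conditioning set.
{W1} contains no descendant of W4 and blocks every backdoor path.
No other singleton works — e.g. {W7} leaves P1 open — so {W1} is the unique smallest valid adjustment set.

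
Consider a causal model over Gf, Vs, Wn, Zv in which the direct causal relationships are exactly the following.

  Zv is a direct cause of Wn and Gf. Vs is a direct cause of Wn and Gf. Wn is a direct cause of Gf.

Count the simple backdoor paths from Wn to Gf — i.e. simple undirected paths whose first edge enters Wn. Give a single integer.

2

A backdoor path from Wn to Gf is any simple undirected path whose first edge points into Wn (i.e. leaves Wn via a parent).
Parents of Wn: {Vs, Zv}.
Enumerating:
  P1: Wn <- Zv -> Gf
  P2: Wn <- Vs -> Gf
That exhausts the simple backdoor paths. Count: 2.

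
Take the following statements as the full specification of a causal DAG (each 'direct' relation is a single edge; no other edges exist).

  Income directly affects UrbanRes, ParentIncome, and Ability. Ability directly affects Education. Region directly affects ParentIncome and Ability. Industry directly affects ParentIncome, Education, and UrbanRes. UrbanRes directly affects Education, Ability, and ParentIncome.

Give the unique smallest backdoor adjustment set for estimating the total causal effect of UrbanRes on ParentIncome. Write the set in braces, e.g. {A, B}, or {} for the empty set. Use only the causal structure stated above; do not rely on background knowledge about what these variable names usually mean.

{Income, Industry}

Variables eligible for adjustment (non-descendants of UrbanRes, excluding UrbanRes and ParentIncome): {Income, Industry, Region}.
Backdoor paths from UrbanRes to ParentIncome:
  P1: UrbanRes <- Industry -> ParentIncome
  P2: UrbanRes <- Industry -> Education <- Ability <- Income -> ParentIncome
  P3: UrbanRes <- Industry -> Education <- Ability <- Region -> ParentIncome
  P4: UrbanRes <- Income -> ParentIncome
  P5: UrbanRes <- Income -> Ability <- Region -> ParentIncome
  P6: UrbanRes <- Income -> Ability -> Education <- Industry -> ParentIncome
The empty set is not sufficient: P1 (UrbanRes <- Industry -> ParentIncome) has no collider blocking it and no conditioned non-collider, so it is open.
Try {Income, Industry}:
  P1: blocked at fork node Industry ∈ conditioning set.
  P2: blocked at fork node Industry ∈ conditioning set.
  P3: blocked at fork node Industry ∈ conditioning set.
  P4: blocked at fork node Income ∈ conditioning set.
  P5: blocked at fork node Income ∈ conditioning set.
  P6: blocked at fork node Income ∈ conditioning set.
{Income, Industry} contains no descendant of UrbanRes and blocks every backdoor path.
Every element of {Income, Industry} is needed (dropping Income leaves P4 open; dropping Industry leaves P1 open), so no proper subset is valid.
Among all size-2 subsets of the eligible variables, only {Income, Industry} blocks every backdoor path, so it is the unique smallest valid adjustment set.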